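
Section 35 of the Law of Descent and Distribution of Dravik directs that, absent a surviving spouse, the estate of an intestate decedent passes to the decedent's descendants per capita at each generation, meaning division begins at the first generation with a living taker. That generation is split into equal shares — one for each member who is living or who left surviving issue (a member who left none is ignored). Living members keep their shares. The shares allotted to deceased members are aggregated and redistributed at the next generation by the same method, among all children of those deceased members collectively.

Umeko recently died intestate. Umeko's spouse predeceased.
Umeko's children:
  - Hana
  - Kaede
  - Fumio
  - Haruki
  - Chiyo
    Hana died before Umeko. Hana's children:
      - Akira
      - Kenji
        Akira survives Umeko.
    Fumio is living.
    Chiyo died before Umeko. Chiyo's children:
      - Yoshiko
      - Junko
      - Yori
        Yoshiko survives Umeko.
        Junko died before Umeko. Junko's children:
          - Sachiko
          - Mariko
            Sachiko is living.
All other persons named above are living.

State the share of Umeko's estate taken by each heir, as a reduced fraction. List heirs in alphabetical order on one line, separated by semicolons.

Akira 2/25; Fumio 1/5; Haruki 1/5; Kaede 1/5; Kenji 2/25; Mariko 1/25; Sachiko 1/25; Yori 2/25; Yoshiko 2/25

There is no surviving spouse, so the entire estate passes to Umeko's descendants per capita at each generation.
At generation 1 (Hana, Kaede, Fumio, Haruki, Chiyo) there are 5 shares of (1)/5 = 1/5 each.
Living: Kaede, Fumio, and Haruki — each takes 1/5.
Deceased: Hana and Chiyo. Their combined 2/5 is pooled and carried to generation 2.
At generation 2 (Akira, Kenji, Yoshiko, Junko, Yori) there are 5 shares of (2/5)/5 = 2/25 each.
Living: Akira, Kenji, Yoshiko, and Yori — each takes 2/25.
Deceased: Junko. That 2/25 share is carried to generation 3.
At generation 3 (Sachiko, Mariko) there are 2 shares of (2/25)/2 = 1/25 each.
Living: Sachiko and Mariko — each takes 1/25.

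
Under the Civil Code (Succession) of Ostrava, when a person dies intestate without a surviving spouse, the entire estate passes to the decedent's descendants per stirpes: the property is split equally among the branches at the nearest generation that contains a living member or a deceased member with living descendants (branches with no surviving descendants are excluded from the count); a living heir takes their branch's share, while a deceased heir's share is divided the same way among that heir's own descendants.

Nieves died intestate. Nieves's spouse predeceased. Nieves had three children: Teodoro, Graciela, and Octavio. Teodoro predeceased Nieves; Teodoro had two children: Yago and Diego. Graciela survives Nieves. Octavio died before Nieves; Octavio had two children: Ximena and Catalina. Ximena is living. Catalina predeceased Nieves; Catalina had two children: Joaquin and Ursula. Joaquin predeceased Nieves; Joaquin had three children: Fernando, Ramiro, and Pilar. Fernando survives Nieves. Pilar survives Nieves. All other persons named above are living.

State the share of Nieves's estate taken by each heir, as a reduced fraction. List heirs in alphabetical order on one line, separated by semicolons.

There is no surviving spouse, so the entire estate passes to Nieves's descendants per stirpes.
The estate is divided into 3 equal shares of 1/3 among Teodoro, Graciela, Octavio.
Teodoro predeceased; the 1/3 allotted to Teodoro's branch passes to Teodoro's issue by representation.
The 1/3 is divided into 2 equal shares of 1/6 among Yago, Diego.
Yago is living and takes 1/6.
Diego is living and takes 1/6.
Graciela is living and takes 1/3.
Octavio predeceased; the 1/3 allotted to Octavio's branch passes to Octavio's issue by representation.
The 1/3 is divided into 2 equal shares of 1/6 among Ximena, Catalina.
Ximena is living and takes 1/6.
Catalina predeceased; the 1/6 allotted to Catalina's branch passes to Catalina's issue by representation.
The 1/6 is divided into 2 equal shares of 1/12 among Joaquin, Ursula.
Joaquin predeceased; the 1/12 allotted to Joaquin's branch passes to Joaquin's issue by representation.
The 1/12 is divided into 3 equal shares of 1/36 among Fernando, Ramiro, Pilar.
Fernando is living and takes 1/36.
Ramiro is living and takes 1/36.
Pilar is living and takes 1/36.
Ursula is living and takes 1/12.

Diego 1/6; Fernando 1/36; Graciela 1/3; Pilar 1/36; Ramiro 1/36; Ursula 1/12; Ximena 1/6; Yago 1/6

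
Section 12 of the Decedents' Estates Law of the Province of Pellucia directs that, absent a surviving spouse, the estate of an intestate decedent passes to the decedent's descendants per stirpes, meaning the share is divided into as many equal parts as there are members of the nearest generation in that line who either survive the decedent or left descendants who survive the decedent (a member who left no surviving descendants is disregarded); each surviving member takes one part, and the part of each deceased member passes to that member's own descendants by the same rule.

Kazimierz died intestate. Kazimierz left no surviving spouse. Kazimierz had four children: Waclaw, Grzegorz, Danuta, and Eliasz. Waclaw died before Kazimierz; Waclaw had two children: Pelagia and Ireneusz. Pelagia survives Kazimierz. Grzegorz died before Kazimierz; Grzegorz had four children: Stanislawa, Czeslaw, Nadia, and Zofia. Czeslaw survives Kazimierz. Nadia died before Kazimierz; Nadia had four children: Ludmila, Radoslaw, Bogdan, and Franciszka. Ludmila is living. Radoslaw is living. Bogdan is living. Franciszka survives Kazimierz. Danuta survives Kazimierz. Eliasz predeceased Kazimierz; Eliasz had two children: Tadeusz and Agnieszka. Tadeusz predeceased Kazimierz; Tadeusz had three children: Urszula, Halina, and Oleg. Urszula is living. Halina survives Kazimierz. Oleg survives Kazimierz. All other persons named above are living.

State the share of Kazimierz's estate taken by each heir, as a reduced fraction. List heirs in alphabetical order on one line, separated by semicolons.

There is no surviving spouse, so the entire estate passes to Kazimierz's descendants per stirpes.
The estate is divided into 4 equal shares of 1/4 among Waclaw, Grzegorz, Danuta, Eliasz.
Waclaw predeceased; the 1/4 allotted to Waclaw's branch passes to Waclaw's issue by representation.
The 1/4 is divided into 2 equal shares of 1/8 among Pelagia, Ireneusz.
Pelagia is living and takes 1/8.
Ireneusz is living and takes 1/8.
Grzegorz predeceased; the 1/4 allotted to Grzegorz's branch passes to Grzegorz's issue by representation.
The 1/4 is divided into 4 equal shares of 1/16 among Stanislawa, Czeslaw, Nadia, Zofia.
Stanislawa is living and takes 1/16.
Czeslaw is living and takes 1/16.
Nadia predeceased; the 1/16 allotted to Nadia's branch passes to Nadia's issue by representation.
The 1/16 is divided into 4 equal shares of 1/64 among Ludmila, Radoslaw, Bogdan, Franciszka.
Ludmila is living and takes 1/64.
Radoslaw is living and takes 1/64.
Bogdan is living and takes 1/64.
Franciszka is living and takes 1/64.
Zofia is living and takes 1/16.
Danuta is living and takes 1/4.
Eliasz predeceased; the 1/4 allotted to Eliasz's branch passes to Eliasz's issue by representation.
The 1/4 is divided into 2 equal shares of 1/8 among Tadeusz, Agnieszka.
Tadeusz predeceased; the 1/8 allotted to Tadeusz's branch passes to Tadeusz's issue by representation.
The 1/8 is divided into 3 equal shares of 1/24 among Urszula, Halina, Oleg.
Urszula is living and takes 1/24.
Halina is living and takes 1/24.
Oleg is living and takes 1/24.
Agnieszka is living and takes 1/8.

Agnieszka 1/8; Bogdan 1/64; Czeslaw 1/16; Danuta 1/4; Franciszka 1/64; Halina 1/24; Ireneusz 1/8; Ludmila 1/64; Oleg 1/24; Pelagia 1/8; Radoslaw 1/64; Stanislawa 1/16; Urszula 1/24; Zofia 1/16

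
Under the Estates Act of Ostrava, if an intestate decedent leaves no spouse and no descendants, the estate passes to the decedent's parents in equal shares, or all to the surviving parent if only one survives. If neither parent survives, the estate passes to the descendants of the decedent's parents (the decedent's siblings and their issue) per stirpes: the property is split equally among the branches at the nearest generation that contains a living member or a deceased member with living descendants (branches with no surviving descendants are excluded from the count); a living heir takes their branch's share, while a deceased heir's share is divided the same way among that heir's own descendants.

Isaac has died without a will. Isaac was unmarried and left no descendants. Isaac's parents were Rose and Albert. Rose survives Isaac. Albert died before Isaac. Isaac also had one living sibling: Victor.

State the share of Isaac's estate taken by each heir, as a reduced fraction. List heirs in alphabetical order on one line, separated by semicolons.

Rose 1

Only one parent, Rose, survives, so Rose takes the entire estate. The siblings take nothing because a surviving parent has priority.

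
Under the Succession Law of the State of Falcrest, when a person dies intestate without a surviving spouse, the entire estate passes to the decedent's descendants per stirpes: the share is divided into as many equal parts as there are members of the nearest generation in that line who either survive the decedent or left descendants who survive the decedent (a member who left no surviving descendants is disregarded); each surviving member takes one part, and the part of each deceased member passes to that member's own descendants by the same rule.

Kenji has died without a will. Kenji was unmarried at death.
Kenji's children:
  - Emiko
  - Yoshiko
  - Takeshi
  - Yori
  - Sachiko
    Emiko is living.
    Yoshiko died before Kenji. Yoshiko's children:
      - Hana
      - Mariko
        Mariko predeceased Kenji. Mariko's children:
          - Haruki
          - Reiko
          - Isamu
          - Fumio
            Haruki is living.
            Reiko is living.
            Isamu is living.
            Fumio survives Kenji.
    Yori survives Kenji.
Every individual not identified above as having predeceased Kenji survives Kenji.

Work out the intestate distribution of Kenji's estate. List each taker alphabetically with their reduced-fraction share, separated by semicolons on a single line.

Emiko 1/5; Fumio 1/40; Hana 1/10; Haruki 1/40; Isamu 1/40; Reiko 1/40; Sachiko 1/5; Takeshi 1/5; Yori 1/5

There is no surviving spouse, so the entire estate passes to Kenji's descendants per stirpes.
The estate is divided into 5 equal shares of 1/5 among Emiko, Yoshiko, Takeshi, Yori, Sachiko.
Emiko is living and takes 1/5.
Yoshiko predeceased; the 1/5 allotted to Yoshiko's branch passes to Yoshiko's issue by representation.
The 1/5 is divided into 2 equal shares of 1/10 among Hana, Mariko.
Hana is living and takes 1/10.
Mariko predeceased; the 1/10 allotted to Mariko's branch passes to Mariko's issue by representation.
The 1/10 is divided into 4 equal shares of 1/40 among Haruki, Reiko, Isamu, Fumio.
Haruki is living and takes 1/40.
Reiko is living and takes 1/40.
Isamu is living and takes 1/40.
Fumio is living and takes 1/40.
Takeshi is living and takes 1/5.
Yori is living and takes 1/5.
Sachiko is living and takes 1/5.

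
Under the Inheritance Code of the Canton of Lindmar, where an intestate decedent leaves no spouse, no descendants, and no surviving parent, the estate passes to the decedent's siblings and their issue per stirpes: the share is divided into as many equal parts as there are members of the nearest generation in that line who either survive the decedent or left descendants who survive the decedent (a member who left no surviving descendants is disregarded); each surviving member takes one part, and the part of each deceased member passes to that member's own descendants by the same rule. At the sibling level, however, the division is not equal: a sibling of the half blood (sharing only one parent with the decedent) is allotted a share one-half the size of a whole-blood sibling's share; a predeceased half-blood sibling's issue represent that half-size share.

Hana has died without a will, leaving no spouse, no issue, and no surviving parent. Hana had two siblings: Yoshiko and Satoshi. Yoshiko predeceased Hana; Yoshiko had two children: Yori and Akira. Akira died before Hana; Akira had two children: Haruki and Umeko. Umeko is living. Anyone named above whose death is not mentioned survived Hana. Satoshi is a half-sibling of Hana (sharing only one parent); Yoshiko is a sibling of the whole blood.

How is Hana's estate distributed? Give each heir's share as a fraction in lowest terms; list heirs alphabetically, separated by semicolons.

No spouse, descendants, or parent survives, so the estate passes to Hana's siblings per stirpes.
Half-blood siblings count for one-half the weight of whole-blood siblings at the initial division.
Dividing 1 in proportion to weights (total weight 3/2): Yoshiko (weight 1) → 2/3; Satoshi (weight 1/2) → 1/3.
Yoshiko predeceased; the 2/3 allotted to Yoshiko's branch passes to Yoshiko's issue by representation.
The 2/3 is divided into 2 equal shares of 1/3 among Yori, Akira.
Yori is living and takes 1/3.
Akira predeceased; the 1/3 allotted to Akira's branch passes to Akira's issue by representation.
The 1/3 is divided into 2 equal shares of 1/6 among Haruki, Umeko.
Haruki is living and takes 1/6.
Umeko is living and takes 1/6.
Satoshi is living and takes 1/3.

Haruki 1/6; Satoshi 1/3; Umeko 1/6; Yori 1/3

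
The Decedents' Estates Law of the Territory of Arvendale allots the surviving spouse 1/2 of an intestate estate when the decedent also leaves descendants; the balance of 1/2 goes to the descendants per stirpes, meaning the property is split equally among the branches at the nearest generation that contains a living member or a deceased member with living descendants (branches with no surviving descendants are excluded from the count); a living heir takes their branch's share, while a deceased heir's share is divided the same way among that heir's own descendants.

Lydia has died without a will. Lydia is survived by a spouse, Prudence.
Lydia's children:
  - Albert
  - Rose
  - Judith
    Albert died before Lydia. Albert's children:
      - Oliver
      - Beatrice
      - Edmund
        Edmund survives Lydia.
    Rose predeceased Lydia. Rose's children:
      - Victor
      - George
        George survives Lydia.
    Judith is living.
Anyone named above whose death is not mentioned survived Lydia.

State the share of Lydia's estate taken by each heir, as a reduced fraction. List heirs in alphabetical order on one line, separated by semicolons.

Prudence, as surviving spouse, takes 1/2.
The remaining 1/2 passes to Lydia's descendants per stirpes.
The 1/2 is divided into 3 equal shares of 1/6 among Albert, Rose, Judith.
Albert predeceased; the 1/6 allotted to Albert's branch passes to Albert's issue by representation.
The 1/6 is divided into 3 equal shares of 1/18 among Oliver, Beatrice, Edmund.
Oliver is living and takes 1/18.
Beatrice is living and takes 1/18.
Edmund is living and takes 1/18.
Rose predeceased; the 1/6 allotted to Rose's branch passes to Rose's issue by representation.
The 1/6 is divided into 2 equal shares of 1/12 among Victor, George.
Victor is living and takes 1/12.
George is living and takes 1/12.
Judith is living and takes 1/6.

Beatrice 1/18; Edmund 1/18; George 1/12; Judith 1/6; Oliver 1/18; Prudence 1/2; Victor 1/12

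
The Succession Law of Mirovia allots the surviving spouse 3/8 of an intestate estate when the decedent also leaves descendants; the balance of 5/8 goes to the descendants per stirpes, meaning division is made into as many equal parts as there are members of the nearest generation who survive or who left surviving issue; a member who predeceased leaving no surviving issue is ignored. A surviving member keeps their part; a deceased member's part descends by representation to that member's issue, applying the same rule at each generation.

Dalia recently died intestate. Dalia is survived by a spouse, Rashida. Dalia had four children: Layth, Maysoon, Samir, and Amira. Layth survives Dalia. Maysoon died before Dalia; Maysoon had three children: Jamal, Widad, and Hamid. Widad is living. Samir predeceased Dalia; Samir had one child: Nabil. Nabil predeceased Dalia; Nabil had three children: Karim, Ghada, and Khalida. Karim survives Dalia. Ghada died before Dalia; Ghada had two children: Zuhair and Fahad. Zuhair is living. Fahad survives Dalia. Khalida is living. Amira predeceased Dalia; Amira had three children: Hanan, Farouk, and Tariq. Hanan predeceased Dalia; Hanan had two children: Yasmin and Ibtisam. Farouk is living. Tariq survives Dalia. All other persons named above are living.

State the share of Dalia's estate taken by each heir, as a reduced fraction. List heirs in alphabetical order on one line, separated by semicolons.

Fahad 5/192; Farouk 5/96; Hamid 5/96; Ibtisam 5/192; Jamal 5/96; Karim 5/96; Khalida 5/96; Layth 5/32; Rashida 3/8; Tariq 5/96; Widad 5/96; Yasmin 5/192; Zuhair 5/192

Rashida, as surviving spouse, takes 3/8.
The remaining 5/8 passes to Dalia's descendants per stirpes.
The 5/8 is divided into 4 equal shares of 5/32 among Layth, Maysoon, Samir, Amira.
Layth is living and takes 5/32.
Maysoon predeceased; the 5/32 allotted to Maysoon's branch passes to Maysoon's issue by representation.
The 5/32 is divided into 3 equal shares of 5/96 among Jamal, Widad, Hamid.
Jamal is living and takes 5/96.
Widad is living and takes 5/96.
Hamid is living and takes 5/96.
Samir predeceased; the 5/32 allotted to Samir's branch passes to Samir's issue by representation.
Nabil's line is the sole branch at this level, so the full 5/32 passes to Nabil's issue by representation.
The 5/32 is divided into 3 equal shares of 5/96 among Karim, Ghada, Khalida.
Karim is living and takes 5/96.
Ghada predeceased; the 5/96 allotted to Ghada's branch passes to Ghada's issue by representation.
The 5/96 is divided into 2 equal shares of 5/192 among Zuhair, Fahad.
Zuhair is living and takes 5/192.
Fahad is living and takes 5/192.
Khalida is living and takes 5/96.
Amira predeceased; the 5/32 allotted to Amira's branch passes to Amira's issue by representation.
The 5/32 is divided into 3 equal shares of 5/96 among Hanan, Farouk, Tariq.
Hanan predeceased; the 5/96 allotted to Hanan's branch passes to Hanan's issue by representation.
The 5/96 is divided into 2 equal shares of 5/192 among Yasmin, Ibtisam.
Yasmin is living and takes 5/192.
Ibtisam is living and takes 5/192.
Farouk is living and takes 5/96.
Tariq is living and takes 5/96.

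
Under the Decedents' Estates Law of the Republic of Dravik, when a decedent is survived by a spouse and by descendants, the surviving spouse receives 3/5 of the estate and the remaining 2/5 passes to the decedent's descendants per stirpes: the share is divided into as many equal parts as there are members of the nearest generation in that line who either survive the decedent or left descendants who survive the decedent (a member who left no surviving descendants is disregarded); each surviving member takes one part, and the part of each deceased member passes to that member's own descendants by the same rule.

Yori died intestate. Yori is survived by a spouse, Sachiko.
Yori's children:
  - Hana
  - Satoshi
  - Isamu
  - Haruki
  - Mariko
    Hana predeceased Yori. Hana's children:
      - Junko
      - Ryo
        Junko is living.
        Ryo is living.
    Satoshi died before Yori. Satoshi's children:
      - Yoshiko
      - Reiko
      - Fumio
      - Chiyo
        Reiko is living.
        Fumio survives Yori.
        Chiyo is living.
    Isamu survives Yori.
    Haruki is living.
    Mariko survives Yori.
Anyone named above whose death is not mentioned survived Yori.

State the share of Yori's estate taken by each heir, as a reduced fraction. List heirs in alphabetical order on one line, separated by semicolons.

Chiyo 1/50; Fumio 1/50; Haruki 2/25; Isamu 2/25; Junko 1/25; Mariko 2/25; Reiko 1/50; Ryo 1/25; Sachiko 3/5; Yoshiko 1/50

Sachiko, as surviving spouse, takes 3/5.
The remaining 2/5 passes to Yori's descendants per stirpes.
The 2/5 is divided into 5 equal shares of 2/25 among Hana, Satoshi, Isamu, Haruki, Mariko.
Hana predeceased; the 2/25 allotted to Hana's branch passes to Hana's issue by representation.
The 2/25 is divided into 2 equal shares of 1/25 among Junko, Ryo.
Junko is living and takes 1/25.
Ryo is living and takes 1/25.
Satoshi predeceased; the 2/25 allotted to Satoshi's branch passes to Satoshi's issue by representation.
The 2/25 is divided into 4 equal shares of 1/50 among Yoshiko, Reiko, Fumio, Chiyo.
Yoshiko is living and takes 1/50.
Reiko is living and takes 1/50.
Fumio is living and takes 1/50.
Chiyo is living and takes 1/50.
Isamu is living and takes 2/25.
Haruki is living and takes 2/25.
Mariko is living and takes 2/25.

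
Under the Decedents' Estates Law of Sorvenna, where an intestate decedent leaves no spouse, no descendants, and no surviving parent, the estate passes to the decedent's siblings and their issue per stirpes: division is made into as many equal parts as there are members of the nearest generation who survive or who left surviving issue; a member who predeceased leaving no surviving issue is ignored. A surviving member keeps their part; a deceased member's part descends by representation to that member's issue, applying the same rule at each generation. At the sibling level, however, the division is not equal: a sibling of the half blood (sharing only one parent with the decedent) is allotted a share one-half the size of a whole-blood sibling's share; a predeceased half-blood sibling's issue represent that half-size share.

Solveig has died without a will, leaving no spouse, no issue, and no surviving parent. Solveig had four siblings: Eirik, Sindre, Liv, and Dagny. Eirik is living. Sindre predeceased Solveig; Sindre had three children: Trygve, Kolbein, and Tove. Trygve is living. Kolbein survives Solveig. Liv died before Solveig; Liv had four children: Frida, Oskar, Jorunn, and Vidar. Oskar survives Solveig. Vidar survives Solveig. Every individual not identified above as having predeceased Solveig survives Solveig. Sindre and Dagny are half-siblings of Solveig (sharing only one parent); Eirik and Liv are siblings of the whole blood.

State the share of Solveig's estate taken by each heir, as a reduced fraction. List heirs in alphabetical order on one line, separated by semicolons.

No spouse, descendants, or parent survives, so the estate passes to Solveig's siblings per stirpes.
Half-blood siblings count for one-half the weight of whole-blood siblings at the initial division.
Dividing 1 in proportion to weights (total weight 3): Eirik (weight 1) → 1/3; Sindre (weight 1/2) → 1/6; Liv (weight 1) → 1/3; Dagny (weight 1/2) → 1/6.
Eirik is living and takes 1/3.
Sindre predeceased; the 1/6 allotted to Sindre's branch passes to Sindre's issue by representation.
The 1/6 is divided into 3 equal shares of 1/18 among Trygve, Kolbein, Tove.
Trygve is living and takes 1/18.
Kolbein is living and takes 1/18.
Tove is living and takes 1/18.
Liv predeceased; the 1/3 allotted to Liv's branch passes to Liv's issue by representation.
The 1/3 is divided into 4 equal shares of 1/12 among Frida, Oskar, Jorunn, Vidar.
Frida is living and takes 1/12.
Oskar is living and takes 1/12.
Jorunn is living and takes 1/12.
Vidar is living and takes 1/12.
Dagny is living and takes 1/6.

Dagny 1/6; Eirik 1/3; Frida 1/12; Jorunn 1/12; Kolbein 1/18; Oskar 1/12; Tove 1/18; Trygve 1/18; Vidar 1/12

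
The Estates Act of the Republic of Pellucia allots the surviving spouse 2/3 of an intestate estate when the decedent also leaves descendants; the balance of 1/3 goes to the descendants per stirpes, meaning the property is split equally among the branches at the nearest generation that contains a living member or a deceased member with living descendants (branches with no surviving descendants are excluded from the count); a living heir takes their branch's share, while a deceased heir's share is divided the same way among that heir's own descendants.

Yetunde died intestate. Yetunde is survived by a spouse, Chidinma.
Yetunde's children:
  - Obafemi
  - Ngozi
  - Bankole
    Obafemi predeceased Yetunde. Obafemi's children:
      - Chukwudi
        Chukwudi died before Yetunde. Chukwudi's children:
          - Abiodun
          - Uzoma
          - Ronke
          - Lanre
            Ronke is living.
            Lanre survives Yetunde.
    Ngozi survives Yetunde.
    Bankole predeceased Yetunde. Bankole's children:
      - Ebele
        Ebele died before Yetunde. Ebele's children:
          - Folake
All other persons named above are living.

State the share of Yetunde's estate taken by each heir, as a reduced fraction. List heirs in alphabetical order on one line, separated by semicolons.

Abiodun 1/36; Chidinma 2/3; Folake 1/9; Lanre 1/36; Ngozi 1/9; Ronke 1/36; Uzoma 1/36

Chidinma, as surviving spouse, takes 2/3.
The remaining 1/3 passes to Yetunde's descendants per stirpes.
The 1/3 is divided into 3 equal shares of 1/9 among Obafemi, Ngozi, Bankole.
Obafemi predeceased; the 1/9 allotted to Obafemi's branch passes to Obafemi's issue by representation.
Chukwudi's line is the sole branch at this level, so the full 1/9 passes to Chukwudi's issue by representation.
The 1/9 is divided into 4 equal shares of 1/36 among Abiodun, Uzoma, Ronke, Lanre.
Abiodun is living and takes 1/36.
Uzoma is living and takes 1/36.
Ronke is living and takes 1/36.
Lanre is living and takes 1/36.
Ngozi is living and takes 1/9.
Bankole predeceased; the 1/9 allotted to Bankole's branch passes to Bankole's issue by representation.
Ebele's line is the sole branch at this level, so the full 1/9 passes to Ebele's issue by representation.
Folake is the sole taker at this level and receives the full 1/9.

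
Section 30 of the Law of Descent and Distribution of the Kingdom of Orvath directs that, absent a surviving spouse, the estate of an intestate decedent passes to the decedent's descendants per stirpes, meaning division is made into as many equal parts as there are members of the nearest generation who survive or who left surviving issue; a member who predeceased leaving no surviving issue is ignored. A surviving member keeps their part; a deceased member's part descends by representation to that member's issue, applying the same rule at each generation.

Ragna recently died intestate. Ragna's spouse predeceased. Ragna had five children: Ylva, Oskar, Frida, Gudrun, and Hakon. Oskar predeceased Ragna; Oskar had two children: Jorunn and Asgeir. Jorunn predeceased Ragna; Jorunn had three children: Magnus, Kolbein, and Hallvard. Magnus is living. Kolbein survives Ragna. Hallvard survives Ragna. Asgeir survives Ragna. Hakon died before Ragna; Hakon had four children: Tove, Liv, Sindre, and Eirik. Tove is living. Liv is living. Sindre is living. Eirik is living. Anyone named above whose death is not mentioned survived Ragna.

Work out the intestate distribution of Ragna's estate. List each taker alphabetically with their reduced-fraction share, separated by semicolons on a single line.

There is no surviving spouse, so the entire estate passes to Ragna's descendants per stirpes.
The estate is divided into 5 equal shares of 1/5 among Ylva, Oskar, Frida, Gudrun, Hakon.
Ylva is living and takes 1/5.
Oskar predeceased; the 1/5 allotted to Oskar's branch passes to Oskar's issue by representation.
The 1/5 is divided into 2 equal shares of 1/10 among Jorunn, Asgeir.
Jorunn predeceased; the 1/10 allotted to Jorunn's branch passes to Jorunn's issue by representation.
The 1/10 is divided into 3 equal shares of 1/30 among Magnus, Kolbein, Hallvard.
Magnus is living and takes 1/30.
Kolbein is living and takes 1/30.
Hallvard is living and takes 1/30.
Asgeir is living and takes 1/10.
Frida is living and takes 1/5.
Gudrun is living and takes 1/5.
Hakon predeceased; the 1/5 allotted to Hakon's branch passes to Hakon's issue by representation.
The 1/5 is divided into 4 equal shares of 1/20 among Tove, Liv, Sindre, Eirik.
Tove is living and takes 1/20.
Liv is living and takes 1/20.
Sindre is living and takes 1/20.
Eirik is living and takes 1/20.

Asgeir 1/10; Eirik 1/20; Frida 1/5; Gudrun 1/5; Hallvard 1/30; Kolbein 1/30; Liv 1/20; Magnus 1/30; Sindre 1/20; Tove 1/20; Ylva 1/5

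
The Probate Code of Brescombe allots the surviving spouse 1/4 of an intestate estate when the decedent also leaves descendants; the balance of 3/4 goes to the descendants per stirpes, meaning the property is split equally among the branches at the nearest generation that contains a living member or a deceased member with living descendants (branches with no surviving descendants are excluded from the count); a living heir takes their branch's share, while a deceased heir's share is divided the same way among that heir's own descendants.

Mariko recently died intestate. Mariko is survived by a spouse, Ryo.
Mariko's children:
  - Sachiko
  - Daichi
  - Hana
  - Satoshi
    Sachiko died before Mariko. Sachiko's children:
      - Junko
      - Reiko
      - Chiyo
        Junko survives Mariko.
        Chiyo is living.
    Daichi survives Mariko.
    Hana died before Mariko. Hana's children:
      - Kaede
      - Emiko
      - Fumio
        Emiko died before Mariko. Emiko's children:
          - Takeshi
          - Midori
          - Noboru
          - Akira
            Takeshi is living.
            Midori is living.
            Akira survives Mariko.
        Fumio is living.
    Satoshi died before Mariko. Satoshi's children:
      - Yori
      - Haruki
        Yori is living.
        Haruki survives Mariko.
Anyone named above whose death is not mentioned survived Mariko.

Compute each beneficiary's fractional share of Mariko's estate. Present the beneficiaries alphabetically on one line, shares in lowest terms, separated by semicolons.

Akira 1/64; Chiyo 1/16; Daichi 3/16; Fumio 1/16; Haruki 3/32; Junko 1/16; Kaede 1/16; Midori 1/64; Noboru 1/64; Reiko 1/16; Ryo 1/4; Takeshi 1/64; Yori 3/32

Ryo, as surviving spouse, takes 1/4.
The remaining 3/4 passes to Mariko's descendants per stirpes.
The 3/4 is divided into 4 equal shares of 3/16 among Sachiko, Daichi, Hana, Satoshi.
Sachiko predeceased; the 3/16 allotted to Sachiko's branch passes to Sachiko's issue by representation.
The 3/16 is divided into 3 equal shares of 1/16 among Junko, Reiko, Chiyo.
Junko is living and takes 1/16.
Reiko is living and takes 1/16.
Chiyo is living and takes 1/16.
Daichi is living and takes 3/16.
Hana predeceased; the 3/16 allotted to Hana's branch passes to Hana's issue by representation.
The 3/16 is divided into 3 equal shares of 1/16 among Kaede, Emiko, Fumio.
Kaede is living and takes 1/16.
Emiko predeceased; the 1/16 allotted to Emiko's branch passes to Emiko's issue by representation.
The 1/16 is divided into 4 equal shares of 1/64 among Takeshi, Midori, Noboru, Akira.
Takeshi is living and takes 1/64.
Midori is living and takes 1/64.
Noboru is living and takes 1/64.
Akira is living and takes 1/64.
Fumio is living and takes 1/16.
Satoshi predeceased; the 3/16 allotted to Satoshi's branch passes to Satoshi's issue by representation.
The 3/16 is divided into 2 equal shares of 3/32 among Yori, Haruki.
Yori is living and takes 3/32.
Haruki is living and takes 3/32.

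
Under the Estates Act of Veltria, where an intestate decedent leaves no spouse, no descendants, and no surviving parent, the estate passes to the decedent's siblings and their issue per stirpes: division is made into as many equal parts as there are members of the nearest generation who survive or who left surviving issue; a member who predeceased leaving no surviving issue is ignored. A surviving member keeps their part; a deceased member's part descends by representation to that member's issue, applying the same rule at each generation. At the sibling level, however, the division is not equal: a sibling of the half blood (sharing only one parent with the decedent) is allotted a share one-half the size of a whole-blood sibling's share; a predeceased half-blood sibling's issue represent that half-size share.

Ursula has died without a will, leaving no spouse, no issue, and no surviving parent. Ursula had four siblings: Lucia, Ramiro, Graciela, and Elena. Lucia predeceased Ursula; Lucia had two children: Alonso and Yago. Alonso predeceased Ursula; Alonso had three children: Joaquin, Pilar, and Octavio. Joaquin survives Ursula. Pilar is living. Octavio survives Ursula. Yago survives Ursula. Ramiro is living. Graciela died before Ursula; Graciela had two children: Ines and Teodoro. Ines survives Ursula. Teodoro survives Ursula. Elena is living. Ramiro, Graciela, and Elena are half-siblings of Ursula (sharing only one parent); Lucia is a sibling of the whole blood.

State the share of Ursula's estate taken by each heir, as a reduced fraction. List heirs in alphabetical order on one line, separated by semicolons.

No spouse, descendants, or parent survives, so the estate passes to Ursula's siblings per stirpes.
Half-blood siblings count for one-half the weight of whole-blood siblings at the initial division.
Dividing 1 in proportion to weights (total weight 5/2): Lucia (weight 1) → 2/5; Ramiro (weight 1/2) → 1/5; Graciela (weight 1/2) → 1/5; Elena (weight 1/2) → 1/5.
Lucia predeceased; the 2/5 allotted to Lucia's branch passes to Lucia's issue by representation.
The 2/5 is divided into 2 equal shares of 1/5 among Alonso, Yago.
Alonso predeceased; the 1/5 allotted to Alonso's branch passes to Alonso's issue by representation.
The 1/5 is divided into 3 equal shares of 1/15 among Joaquin, Pilar, Octavio.
Joaquin is living and takes 1/15.
Pilar is living and takes 1/15.
Octavio is living and takes 1/15.
Yago is living and takes 1/5.
Ramiro is living and takes 1/5.
Graciela predeceased; the 1/5 allotted to Graciela's branch passes to Graciela's issue by representation.
The 1/5 is divided into 2 equal shares of 1/10 among Ines, Teodoro.
Ines is living and takes 1/10.
Teodoro is living and takes 1/10.
Elena is living and takes 1/5.

Elena 1/5; Ines 1/10; Joaquin 1/15; Octavio 1/15; Pilar 1/15; Ramiro 1/5; Teodoro 1/10; Yago 1/5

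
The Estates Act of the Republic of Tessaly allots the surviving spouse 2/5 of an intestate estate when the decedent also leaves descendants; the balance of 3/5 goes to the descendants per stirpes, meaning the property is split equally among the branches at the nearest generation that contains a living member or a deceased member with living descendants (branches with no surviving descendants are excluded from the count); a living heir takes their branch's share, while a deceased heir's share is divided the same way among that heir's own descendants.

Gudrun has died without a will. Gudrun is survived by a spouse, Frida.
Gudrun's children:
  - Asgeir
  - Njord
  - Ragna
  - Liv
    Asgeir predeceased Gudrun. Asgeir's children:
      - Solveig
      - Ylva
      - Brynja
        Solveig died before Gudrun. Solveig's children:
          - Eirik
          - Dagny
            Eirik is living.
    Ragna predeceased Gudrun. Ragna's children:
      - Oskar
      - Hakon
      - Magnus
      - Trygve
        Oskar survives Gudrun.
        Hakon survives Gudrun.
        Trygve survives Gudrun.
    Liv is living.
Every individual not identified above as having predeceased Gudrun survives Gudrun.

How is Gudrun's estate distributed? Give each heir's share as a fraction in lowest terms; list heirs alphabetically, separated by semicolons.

Frida, as surviving spouse, takes 2/5.
The remaining 3/5 passes to Gudrun's descendants per stirpes.
The 3/5 is divided into 4 equal shares of 3/20 among Asgeir, Njord, Ragna, Liv.
Asgeir predeceased; the 3/20 allotted to Asgeir's branch passes to Asgeir's issue by representation.
The 3/20 is divided into 3 equal shares of 1/20 among Solveig, Ylva, Brynja.
Solveig predeceased; the 1/20 allotted to Solveig's branch passes to Solveig's issue by representation.
The 1/20 is divided into 2 equal shares of 1/40 among Eirik, Dagny.
Eirik is living and takes 1/40.
Dagny is living and takes 1/40.
Ylva is living and takes 1/20.
Brynja is living and takes 1/20.
Njord is living and takes 3/20.
Ragna predeceased; the 3/20 allotted to Ragna's branch passes to Ragna's issue by representation.
The 3/20 is divided into 4 equal shares of 3/80 among Oskar, Hakon, Magnus, Trygve.
Oskar is living and takes 3/80.
Hakon is living and takes 3/80.
Magnus is living and takes 3/80.
Trygve is living and takes 3/80.
Liv is living and takes 3/20.

Brynja 1/20; Dagny 1/40; Eirik 1/40; Frida 2/5; Hakon 3/80; Liv 3/20; Magnus 3/80; Njord 3/20; Oskar 3/80; Trygve 3/80; Ylva 1/20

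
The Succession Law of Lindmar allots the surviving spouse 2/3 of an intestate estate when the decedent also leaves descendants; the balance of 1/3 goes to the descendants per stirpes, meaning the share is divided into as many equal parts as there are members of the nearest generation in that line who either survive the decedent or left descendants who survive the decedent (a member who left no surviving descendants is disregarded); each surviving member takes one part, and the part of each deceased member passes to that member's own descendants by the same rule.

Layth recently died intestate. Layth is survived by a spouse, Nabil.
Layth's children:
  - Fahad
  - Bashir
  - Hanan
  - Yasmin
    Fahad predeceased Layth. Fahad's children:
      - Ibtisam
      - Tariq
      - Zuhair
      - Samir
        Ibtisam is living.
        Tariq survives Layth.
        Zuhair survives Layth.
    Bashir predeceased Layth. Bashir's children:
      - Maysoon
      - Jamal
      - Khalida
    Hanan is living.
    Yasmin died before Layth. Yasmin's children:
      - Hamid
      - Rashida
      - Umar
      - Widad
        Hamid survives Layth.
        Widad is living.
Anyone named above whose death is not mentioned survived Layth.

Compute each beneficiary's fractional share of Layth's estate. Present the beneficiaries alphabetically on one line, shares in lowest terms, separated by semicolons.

Hamid 1/48; Hanan 1/12; Ibtisam 1/48; Jamal 1/36; Khalida 1/36; Maysoon 1/36; Nabil 2/3; Rashida 1/48; Samir 1/48; Tariq 1/48; Umar 1/48; Widad 1/48; Zuhair 1/48

Nabil, as surviving spouse, takes 2/3.
The remaining 1/3 passes to Layth's descendants per stirpes.
The 1/3 is divided into 4 equal shares of 1/12 among Fahad, Bashir, Hanan, Yasmin.
Fahad predeceased; the 1/12 allotted to Fahad's branch passes to Fahad's issue by representation.
The 1/12 is divided into 4 equal shares of 1/48 among Ibtisam, Tariq, Zuhair, Samir.
Ibtisam is living and takes 1/48.
Tariq is living and takes 1/48.
Zuhair is living and takes 1/48.
Samir is living and takes 1/48.
Bashir predeceased; the 1/12 allotted to Bashir's branch passes to Bashir's issue by representation.
The 1/12 is divided into 3 equal shares of 1/36 among Maysoon, Jamal, Khalida.
Maysoon is living and takes 1/36.
Jamal is living and takes 1/36.
Khalida is living and takes 1/36.
Hanan is living and takes 1/12.
Yasmin predeceased; the 1/12 allotted to Yasmin's branch passes to Yasmin's issue by representation.
The 1/12 is divided into 4 equal shares of 1/48 among Hamid, Rashida, Umar, Widad.
Hamid is living and takes 1/48.
Rashida is living and takes 1/48.
Umar is living and takes 1/48.
Widad is living and takes 1/48.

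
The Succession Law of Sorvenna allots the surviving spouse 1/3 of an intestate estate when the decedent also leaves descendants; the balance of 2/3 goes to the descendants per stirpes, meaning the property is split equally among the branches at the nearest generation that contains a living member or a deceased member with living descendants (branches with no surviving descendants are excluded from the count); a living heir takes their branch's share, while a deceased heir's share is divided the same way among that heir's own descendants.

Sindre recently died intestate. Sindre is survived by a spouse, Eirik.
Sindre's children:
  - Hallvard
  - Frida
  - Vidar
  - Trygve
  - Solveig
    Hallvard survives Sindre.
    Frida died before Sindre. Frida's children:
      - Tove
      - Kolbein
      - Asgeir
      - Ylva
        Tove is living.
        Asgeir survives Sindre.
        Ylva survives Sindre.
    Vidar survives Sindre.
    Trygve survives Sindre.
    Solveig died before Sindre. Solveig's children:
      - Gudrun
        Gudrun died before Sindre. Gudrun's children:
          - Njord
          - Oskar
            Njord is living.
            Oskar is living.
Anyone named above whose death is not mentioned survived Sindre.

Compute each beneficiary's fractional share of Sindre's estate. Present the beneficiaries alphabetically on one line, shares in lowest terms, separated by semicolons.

Asgeir 1/30; Eirik 1/3; Hallvard 2/15; Kolbein 1/30; Njord 1/15; Oskar 1/15; Tove 1/30; Trygve 2/15; Vidar 2/15; Ylva 1/30

Eirik, as surviving spouse, takes 1/3.
The remaining 2/3 passes to Sindre's descendants per stirpes.
The 2/3 is divided into 5 equal shares of 2/15 among Hallvard, Frida, Vidar, Trygve, Solveig.
Hallvard is living and takes 2/15.
Frida predeceased; the 2/15 allotted to Frida's branch passes to Frida's issue by representation.
The 2/15 is divided into 4 equal shares of 1/30 among Tove, Kolbein, Asgeir, Ylva.
Tove is living and takes 1/30.
Kolbein is living and takes 1/30.
Asgeir is living and takes 1/30.
Ylva is living and takes 1/30.
Vidar is living and takes 2/15.
Trygve is living and takes 2/15.
Solveig predeceased; the 2/15 allotted to Solveig's branch passes to Solveig's issue by representation.
Gudrun's line is the sole branch at this level, so the full 2/15 passes to Gudrun's issue by representation.
The 2/15 is divided into 2 equal shares of 1/15 among Njord, Oskar.
Njord is living and takes 1/15.
Oskar is living and takes 1/15.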